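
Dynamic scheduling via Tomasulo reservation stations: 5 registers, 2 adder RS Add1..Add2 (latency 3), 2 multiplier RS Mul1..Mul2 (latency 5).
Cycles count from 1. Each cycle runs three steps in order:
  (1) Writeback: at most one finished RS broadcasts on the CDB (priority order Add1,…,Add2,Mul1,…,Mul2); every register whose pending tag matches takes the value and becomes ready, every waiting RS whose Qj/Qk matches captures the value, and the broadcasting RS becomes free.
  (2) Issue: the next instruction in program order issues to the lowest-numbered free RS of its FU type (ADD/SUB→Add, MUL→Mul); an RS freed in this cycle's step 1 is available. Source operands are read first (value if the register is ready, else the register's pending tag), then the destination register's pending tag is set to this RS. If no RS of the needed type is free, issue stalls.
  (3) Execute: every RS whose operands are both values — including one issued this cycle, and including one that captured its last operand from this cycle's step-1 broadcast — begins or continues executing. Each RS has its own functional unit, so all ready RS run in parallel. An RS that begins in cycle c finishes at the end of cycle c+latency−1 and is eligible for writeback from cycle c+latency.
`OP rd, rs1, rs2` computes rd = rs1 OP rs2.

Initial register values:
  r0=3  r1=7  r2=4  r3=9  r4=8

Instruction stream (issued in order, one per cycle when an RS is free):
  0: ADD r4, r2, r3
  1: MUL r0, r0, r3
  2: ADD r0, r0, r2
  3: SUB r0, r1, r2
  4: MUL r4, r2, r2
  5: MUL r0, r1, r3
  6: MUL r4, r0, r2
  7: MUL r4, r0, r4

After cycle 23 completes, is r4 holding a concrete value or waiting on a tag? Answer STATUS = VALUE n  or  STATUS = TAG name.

STATUS = VALUE 15876

c1: issue ADD r4<-Add1 | r0:3,r1:7,r2:4,r3:9,r4:Add1
c2: issue MUL r0<-Mul1 | r0:Mul1,r1:7,r2:4,r3:9,r4:Add1
c3: issue ADD r0<-Add2 | r0:Add2,r1:7,r2:4,r3:9,r4:Add1
c4: CDB Add1=13; issue SUB r0<-Add1 | r0:Add1,r1:7,r2:4,r3:9,r4:13
c5: issue MUL r4<-Mul2 | r0:Add1,r1:7,r2:4,r3:9,r4:Mul2
c6: stall | r0:Add1,r1:7,r2:4,r3:9,r4:Mul2
c7: CDB Add1=3; stall | r0:3,r1:7,r2:4,r3:9,r4:Mul2
c8: CDB Mul1=27; issue MUL r0<-Mul1 | r0:Mul1,r1:7,r2:4,r3:9,r4:Mul2
c9: stall | r0:Mul1,r1:7,r2:4,r3:9,r4:Mul2
c10: CDB Mul2=16; issue MUL r4<-Mul2 | r0:Mul1,r1:7,r2:4,r3:9,r4:Mul2
c11: CDB Add2=31; stall | r0:Mul1,r1:7,r2:4,r3:9,r4:Mul2
c12: stall | r0:Mul1,r1:7,r2:4,r3:9,r4:Mul2
c13: CDB Mul1=63; issue MUL r4<-Mul1 | r0:63,r1:7,r2:4,r3:9,r4:Mul1
c14: - | r0:63,r1:7,r2:4,r3:9,r4:Mul1
c15: - | r0:63,r1:7,r2:4,r3:9,r4:Mul1
c16: - | r0:63,r1:7,r2:4,r3:9,r4:Mul1
c17: - | r0:63,r1:7,r2:4,r3:9,r4:Mul1
c18: CDB Mul2=252 | r0:63,r1:7,r2:4,r3:9,r4:Mul1
c19: - | r0:63,r1:7,r2:4,r3:9,r4:Mul1
c20: - | r0:63,r1:7,r2:4,r3:9,r4:Mul1
c21: - | r0:63,r1:7,r2:4,r3:9,r4:Mul1
c22: - | r0:63,r1:7,r2:4,r3:9,r4:Mul1
c23: CDB Mul1=15876 | r0:63,r1:7,r2:4,r3:9,r4:15876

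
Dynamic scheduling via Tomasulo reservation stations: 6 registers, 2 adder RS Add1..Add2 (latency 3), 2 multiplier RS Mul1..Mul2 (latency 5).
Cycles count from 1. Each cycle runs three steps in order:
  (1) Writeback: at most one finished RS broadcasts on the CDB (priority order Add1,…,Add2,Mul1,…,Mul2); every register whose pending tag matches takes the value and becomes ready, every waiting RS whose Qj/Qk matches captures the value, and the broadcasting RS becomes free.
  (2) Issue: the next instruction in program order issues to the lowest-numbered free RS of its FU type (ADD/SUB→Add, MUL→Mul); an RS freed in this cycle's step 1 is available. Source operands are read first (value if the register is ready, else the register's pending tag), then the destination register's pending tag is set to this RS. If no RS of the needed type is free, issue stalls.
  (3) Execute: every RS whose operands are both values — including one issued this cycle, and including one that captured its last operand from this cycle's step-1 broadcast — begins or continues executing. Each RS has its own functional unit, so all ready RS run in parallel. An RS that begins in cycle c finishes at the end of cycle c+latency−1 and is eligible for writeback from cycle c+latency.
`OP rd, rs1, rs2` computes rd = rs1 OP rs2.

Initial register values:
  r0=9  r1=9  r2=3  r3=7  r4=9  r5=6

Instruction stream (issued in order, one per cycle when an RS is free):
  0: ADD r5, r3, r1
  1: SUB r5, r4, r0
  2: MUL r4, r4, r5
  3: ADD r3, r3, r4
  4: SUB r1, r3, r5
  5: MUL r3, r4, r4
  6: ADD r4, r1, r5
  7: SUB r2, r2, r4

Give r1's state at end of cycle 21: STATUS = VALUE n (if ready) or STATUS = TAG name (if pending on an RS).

STATUS = VALUE 7

  c1: issue ADD r5<-Add1  regs: r0:9,r1:9,r2:3,r3:7,r4:9,r5:Add1
  c2: issue SUB r5<-Add2  regs: r0:9,r1:9,r2:3,r3:7,r4:9,r5:Add2
  c3: issue MUL r4<-Mul1  regs: r0:9,r1:9,r2:3,r3:7,r4:Mul1,r5:Add2
  c4: CDB Add1=16; issue ADD r3<-Add1  regs: r0:9,r1:9,r2:3,r3:Add1,r4:Mul1,r5:Add2
  c5: CDB Add2=0; issue SUB r1<-Add2  regs: r0:9,r1:Add2,r2:3,r3:Add1,r4:Mul1,r5:0
  c6: issue MUL r3<-Mul2  regs: r0:9,r1:Add2,r2:3,r3:Mul2,r4:Mul1,r5:0
  c7: stall  regs: r0:9,r1:Add2,r2:3,r3:Mul2,r4:Mul1,r5:0
  c8: stall  regs: r0:9,r1:Add2,r2:3,r3:Mul2,r4:Mul1,r5:0
  c9: stall  regs: r0:9,r1:Add2,r2:3,r3:Mul2,r4:Mul1,r5:0
  c10: CDB Mul1=0; stall  regs: r0:9,r1:Add2,r2:3,r3:Mul2,r4:0,r5:0
  c11: stall  regs: r0:9,r1:Add2,r2:3,r3:Mul2,r4:0,r5:0
  c12: stall  regs: r0:9,r1:Add2,r2:3,r3:Mul2,r4:0,r5:0
  c13: CDB Add1=7; issue ADD r4<-Add1  regs: r0:9,r1:Add2,r2:3,r3:Mul2,r4:Add1,r5:0
  c14: stall  regs: r0:9,r1:Add2,r2:3,r3:Mul2,r4:Add1,r5:0
  c15: CDB Mul2=0; stall  regs: r0:9,r1:Add2,r2:3,r3:0,r4:Add1,r5:0
  c16: CDB Add2=7; issue SUB r2<-Add2  regs: r0:9,r1:7,r2:Add2,r3:0,r4:Add1,r5:0
  c17: -  regs: r0:9,r1:7,r2:Add2,r3:0,r4:Add1,r5:0
  c18: -  regs: r0:9,r1:7,r2:Add2,r3:0,r4:Add1,r5:0
  c19: CDB Add1=7  regs: r0:9,r1:7,r2:Add2,r3:0,r4:7,r5:0
  c20: -  regs: r0:9,r1:7,r2:Add2,r3:0,r4:7,r5:0
  c21: -  regs: r0:9,r1:7,r2:Add2,r3:0,r4:7,r5:0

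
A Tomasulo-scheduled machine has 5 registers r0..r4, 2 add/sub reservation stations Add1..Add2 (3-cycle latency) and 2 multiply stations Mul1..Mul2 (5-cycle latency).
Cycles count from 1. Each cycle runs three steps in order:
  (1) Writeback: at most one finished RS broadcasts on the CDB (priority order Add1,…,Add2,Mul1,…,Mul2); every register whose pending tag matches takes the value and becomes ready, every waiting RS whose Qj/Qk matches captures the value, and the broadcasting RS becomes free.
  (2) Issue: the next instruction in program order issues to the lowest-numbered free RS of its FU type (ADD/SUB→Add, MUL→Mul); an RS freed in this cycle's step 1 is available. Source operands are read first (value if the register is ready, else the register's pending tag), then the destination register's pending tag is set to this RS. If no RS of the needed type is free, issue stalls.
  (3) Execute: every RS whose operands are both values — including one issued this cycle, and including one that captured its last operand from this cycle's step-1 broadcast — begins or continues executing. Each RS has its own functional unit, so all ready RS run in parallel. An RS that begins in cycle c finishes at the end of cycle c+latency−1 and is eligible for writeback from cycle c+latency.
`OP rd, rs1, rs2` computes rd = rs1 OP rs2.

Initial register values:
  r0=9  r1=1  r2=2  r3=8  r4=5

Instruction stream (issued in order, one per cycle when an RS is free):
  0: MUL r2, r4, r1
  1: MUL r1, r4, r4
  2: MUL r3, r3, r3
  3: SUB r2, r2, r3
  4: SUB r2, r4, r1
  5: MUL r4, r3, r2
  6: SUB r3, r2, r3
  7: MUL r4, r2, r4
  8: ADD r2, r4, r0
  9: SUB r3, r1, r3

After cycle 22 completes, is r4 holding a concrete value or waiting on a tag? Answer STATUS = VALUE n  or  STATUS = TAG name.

  c1: issue MUL r2<-Mul1  regs: r0:9,r1:1,r2:Mul1,r3:8,r4:5
  c2: issue MUL r1<-Mul2  regs: r0:9,r1:Mul2,r2:Mul1,r3:8,r4:5
  c3: stall  regs: r0:9,r1:Mul2,r2:Mul1,r3:8,r4:5
  c4: stall  regs: r0:9,r1:Mul2,r2:Mul1,r3:8,r4:5
  c5: stall  regs: r0:9,r1:Mul2,r2:Mul1,r3:8,r4:5
  c6: CDB Mul1=5; issue MUL r3<-Mul1  regs: r0:9,r1:Mul2,r2:5,r3:Mul1,r4:5
  c7: CDB Mul2=25; issue SUB r2<-Add1  regs: r0:9,r1:25,r2:Add1,r3:Mul1,r4:5
  c8: issue SUB r2<-Add2  regs: r0:9,r1:25,r2:Add2,r3:Mul1,r4:5
  c9: issue MUL r4<-Mul2  regs: r0:9,r1:25,r2:Add2,r3:Mul1,r4:Mul2
  c10: stall  regs: r0:9,r1:25,r2:Add2,r3:Mul1,r4:Mul2
  c11: CDB Add2=-20; issue SUB r3<-Add2  regs: r0:9,r1:25,r2:-20,r3:Add2,r4:Mul2
  c12: CDB Mul1=64; issue MUL r4<-Mul1  regs: r0:9,r1:25,r2:-20,r3:Add2,r4:Mul1
  c13: stall  regs: r0:9,r1:25,r2:-20,r3:Add2,r4:Mul1
  c14: stall  regs: r0:9,r1:25,r2:-20,r3:Add2,r4:Mul1
  c15: CDB Add1=-59; issue ADD r2<-Add1  regs: r0:9,r1:25,r2:Add1,r3:Add2,r4:Mul1
  c16: CDB Add2=-84; issue SUB r3<-Add2  regs: r0:9,r1:25,r2:Add1,r3:Add2,r4:Mul1
  c17: CDB Mul2=-1280  regs: r0:9,r1:25,r2:Add1,r3:Add2,r4:Mul1
  c18: -  regs: r0:9,r1:25,r2:Add1,r3:Add2,r4:Mul1
  c19: CDB Add2=109  regs: r0:9,r1:25,r2:Add1,r3:109,r4:Mul1
  c20: -  regs: r0:9,r1:25,r2:Add1,r3:109,r4:Mul1
  c21: -  regs: r0:9,r1:25,r2:Add1,r3:109,r4:Mul1
  c22: CDB Mul1=25600  regs: r0:9,r1:25,r2:Add1,r3:109,r4:25600

STATUS = VALUE 25600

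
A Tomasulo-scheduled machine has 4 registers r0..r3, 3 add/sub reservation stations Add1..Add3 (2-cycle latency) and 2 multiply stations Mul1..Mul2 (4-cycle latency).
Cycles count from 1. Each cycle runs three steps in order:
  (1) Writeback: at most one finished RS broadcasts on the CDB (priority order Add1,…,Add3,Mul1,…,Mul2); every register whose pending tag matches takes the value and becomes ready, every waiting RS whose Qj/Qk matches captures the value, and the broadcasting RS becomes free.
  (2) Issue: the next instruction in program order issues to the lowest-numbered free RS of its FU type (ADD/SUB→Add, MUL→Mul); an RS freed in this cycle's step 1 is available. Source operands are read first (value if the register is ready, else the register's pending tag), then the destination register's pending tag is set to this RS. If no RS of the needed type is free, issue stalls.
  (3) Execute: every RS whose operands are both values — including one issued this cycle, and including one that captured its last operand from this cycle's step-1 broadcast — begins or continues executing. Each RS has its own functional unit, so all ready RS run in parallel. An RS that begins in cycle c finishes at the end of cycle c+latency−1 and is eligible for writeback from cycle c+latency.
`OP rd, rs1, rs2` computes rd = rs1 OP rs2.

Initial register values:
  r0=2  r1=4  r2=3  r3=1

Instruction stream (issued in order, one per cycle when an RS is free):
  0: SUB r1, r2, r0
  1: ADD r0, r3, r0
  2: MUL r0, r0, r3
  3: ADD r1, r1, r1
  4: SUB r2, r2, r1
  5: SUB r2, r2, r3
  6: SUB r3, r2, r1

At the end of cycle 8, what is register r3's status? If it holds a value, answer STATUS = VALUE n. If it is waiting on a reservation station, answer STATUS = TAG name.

STATUS = TAG Add3

cycle 1: issue SUB r1<-Add1 // r0:2,r1:Add1,r2:3,r3:1
cycle 2: issue ADD r0<-Add2 // r0:Add2,r1:Add1,r2:3,r3:1
cycle 3: CDB Add1=1; issue MUL r0<-Mul1 // r0:Mul1,r1:1,r2:3,r3:1
cycle 4: CDB Add2=3; issue ADD r1<-Add1 // r0:Mul1,r1:Add1,r2:3,r3:1
cycle 5: issue SUB r2<-Add2 // r0:Mul1,r1:Add1,r2:Add2,r3:1
cycle 6: CDB Add1=2; issue SUB r2<-Add1 // r0:Mul1,r1:2,r2:Add1,r3:1
cycle 7: issue SUB r3<-Add3 // r0:Mul1,r1:2,r2:Add1,r3:Add3
cycle 8: CDB Add2=1 // r0:Mul1,r1:2,r2:Add1,r3:Add3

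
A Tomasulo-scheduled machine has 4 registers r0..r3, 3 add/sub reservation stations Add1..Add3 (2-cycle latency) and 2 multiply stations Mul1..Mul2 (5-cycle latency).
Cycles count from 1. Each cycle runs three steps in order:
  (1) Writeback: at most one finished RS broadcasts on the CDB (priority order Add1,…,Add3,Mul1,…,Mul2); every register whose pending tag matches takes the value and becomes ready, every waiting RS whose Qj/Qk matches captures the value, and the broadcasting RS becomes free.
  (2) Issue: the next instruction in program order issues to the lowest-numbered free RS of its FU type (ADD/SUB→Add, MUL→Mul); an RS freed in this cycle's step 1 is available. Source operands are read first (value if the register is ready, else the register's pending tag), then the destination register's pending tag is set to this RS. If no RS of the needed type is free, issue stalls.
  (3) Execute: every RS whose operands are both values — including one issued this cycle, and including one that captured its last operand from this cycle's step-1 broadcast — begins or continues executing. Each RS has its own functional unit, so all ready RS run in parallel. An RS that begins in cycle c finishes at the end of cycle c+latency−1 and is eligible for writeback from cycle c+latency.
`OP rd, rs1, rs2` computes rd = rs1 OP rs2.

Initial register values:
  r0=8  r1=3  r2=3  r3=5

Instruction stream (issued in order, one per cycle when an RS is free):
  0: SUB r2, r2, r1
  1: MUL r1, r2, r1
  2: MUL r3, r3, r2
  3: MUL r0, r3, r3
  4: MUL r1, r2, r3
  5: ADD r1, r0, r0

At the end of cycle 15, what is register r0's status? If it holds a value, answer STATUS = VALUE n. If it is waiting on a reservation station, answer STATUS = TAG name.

STATUS = VALUE 0

cycle 1: issue SUB r2<-Add1 // r0:8,r1:3,r2:Add1,r3:5
cycle 2: issue MUL r1<-Mul1 // r0:8,r1:Mul1,r2:Add1,r3:5
cycle 3: CDB Add1=0; issue MUL r3<-Mul2 // r0:8,r1:Mul1,r2:0,r3:Mul2
cycle 4: stall // r0:8,r1:Mul1,r2:0,r3:Mul2
cycle 5: stall // r0:8,r1:Mul1,r2:0,r3:Mul2
cycle 6: stall // r0:8,r1:Mul1,r2:0,r3:Mul2
cycle 7: stall // r0:8,r1:Mul1,r2:0,r3:Mul2
cycle 8: CDB Mul1=0; issue MUL r0<-Mul1 // r0:Mul1,r1:0,r2:0,r3:Mul2
cycle 9: CDB Mul2=0; issue MUL r1<-Mul2 // r0:Mul1,r1:Mul2,r2:0,r3:0
cycle 10: issue ADD r1<-Add1 // r0:Mul1,r1:Add1,r2:0,r3:0
cycle 11: - // r0:Mul1,r1:Add1,r2:0,r3:0
cycle 12: - // r0:Mul1,r1:Add1,r2:0,r3:0
cycle 13: - // r0:Mul1,r1:Add1,r2:0,r3:0
cycle 14: CDB Mul1=0 // r0:0,r1:Add1,r2:0,r3:0
cycle 15: CDB Mul2=0 // r0:0,r1:Add1,r2:0,r3:0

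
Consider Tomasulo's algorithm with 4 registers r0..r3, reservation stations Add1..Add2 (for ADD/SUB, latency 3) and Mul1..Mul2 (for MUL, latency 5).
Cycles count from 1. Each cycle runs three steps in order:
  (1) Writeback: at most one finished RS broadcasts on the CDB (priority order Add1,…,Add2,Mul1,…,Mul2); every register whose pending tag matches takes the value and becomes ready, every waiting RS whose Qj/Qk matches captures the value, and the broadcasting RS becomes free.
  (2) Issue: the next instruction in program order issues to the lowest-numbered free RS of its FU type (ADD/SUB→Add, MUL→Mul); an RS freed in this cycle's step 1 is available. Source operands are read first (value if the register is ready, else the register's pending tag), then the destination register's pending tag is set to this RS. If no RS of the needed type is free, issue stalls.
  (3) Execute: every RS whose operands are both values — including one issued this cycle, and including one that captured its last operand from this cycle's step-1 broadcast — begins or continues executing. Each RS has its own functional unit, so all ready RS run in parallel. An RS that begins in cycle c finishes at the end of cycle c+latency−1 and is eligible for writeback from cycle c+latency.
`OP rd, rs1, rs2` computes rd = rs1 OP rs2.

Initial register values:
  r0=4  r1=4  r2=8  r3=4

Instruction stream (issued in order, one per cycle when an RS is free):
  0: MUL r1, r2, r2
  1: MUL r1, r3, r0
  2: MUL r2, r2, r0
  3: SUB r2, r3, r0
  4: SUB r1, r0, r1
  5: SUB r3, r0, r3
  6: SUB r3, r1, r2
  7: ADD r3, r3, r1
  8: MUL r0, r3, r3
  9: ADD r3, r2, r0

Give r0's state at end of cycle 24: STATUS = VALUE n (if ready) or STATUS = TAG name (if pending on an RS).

STATUS = VALUE 576

cycle 1: issue MUL r1<-Mul1 // r0:4,r1:Mul1,r2:8,r3:4
cycle 2: issue MUL r1<-Mul2 // r0:4,r1:Mul2,r2:8,r3:4
cycle 3: stall // r0:4,r1:Mul2,r2:8,r3:4
cycle 4: stall // r0:4,r1:Mul2,r2:8,r3:4
cycle 5: stall // r0:4,r1:Mul2,r2:8,r3:4
cycle 6: CDB Mul1=64; issue MUL r2<-Mul1 // r0:4,r1:Mul2,r2:Mul1,r3:4
cycle 7: CDB Mul2=16; issue SUB r2<-Add1 // r0:4,r1:16,r2:Add1,r3:4
cycle 8: issue SUB r1<-Add2 // r0:4,r1:Add2,r2:Add1,r3:4
cycle 9: stall // r0:4,r1:Add2,r2:Add1,r3:4
cycle 10: CDB Add1=0; issue SUB r3<-Add1 // r0:4,r1:Add2,r2:0,r3:Add1
cycle 11: CDB Add2=-12; issue SUB r3<-Add2 // r0:4,r1:-12,r2:0,r3:Add2
cycle 12: CDB Mul1=32; stall // r0:4,r1:-12,r2:0,r3:Add2
cycle 13: CDB Add1=0; issue ADD r3<-Add1 // r0:4,r1:-12,r2:0,r3:Add1
cycle 14: CDB Add2=-12; issue MUL r0<-Mul1 // r0:Mul1,r1:-12,r2:0,r3:Add1
cycle 15: issue ADD r3<-Add2 // r0:Mul1,r1:-12,r2:0,r3:Add2
cycle 16: - // r0:Mul1,r1:-12,r2:0,r3:Add2
cycle 17: CDB Add1=-24 // r0:Mul1,r1:-12,r2:0,r3:Add2
cycle 18: - // r0:Mul1,r1:-12,r2:0,r3:Add2
cycle 19: - // r0:Mul1,r1:-12,r2:0,r3:Add2
cycle 20: - // r0:Mul1,r1:-12,r2:0,r3:Add2
cycle 21: - // r0:Mul1,r1:-12,r2:0,r3:Add2
cycle 22: CDB Mul1=576 // r0:576,r1:-12,r2:0,r3:Add2
cycle 23: - // r0:576,r1:-12,r2:0,r3:Add2
cycle 24: - // r0:576,r1:-12,r2:0,r3:Add2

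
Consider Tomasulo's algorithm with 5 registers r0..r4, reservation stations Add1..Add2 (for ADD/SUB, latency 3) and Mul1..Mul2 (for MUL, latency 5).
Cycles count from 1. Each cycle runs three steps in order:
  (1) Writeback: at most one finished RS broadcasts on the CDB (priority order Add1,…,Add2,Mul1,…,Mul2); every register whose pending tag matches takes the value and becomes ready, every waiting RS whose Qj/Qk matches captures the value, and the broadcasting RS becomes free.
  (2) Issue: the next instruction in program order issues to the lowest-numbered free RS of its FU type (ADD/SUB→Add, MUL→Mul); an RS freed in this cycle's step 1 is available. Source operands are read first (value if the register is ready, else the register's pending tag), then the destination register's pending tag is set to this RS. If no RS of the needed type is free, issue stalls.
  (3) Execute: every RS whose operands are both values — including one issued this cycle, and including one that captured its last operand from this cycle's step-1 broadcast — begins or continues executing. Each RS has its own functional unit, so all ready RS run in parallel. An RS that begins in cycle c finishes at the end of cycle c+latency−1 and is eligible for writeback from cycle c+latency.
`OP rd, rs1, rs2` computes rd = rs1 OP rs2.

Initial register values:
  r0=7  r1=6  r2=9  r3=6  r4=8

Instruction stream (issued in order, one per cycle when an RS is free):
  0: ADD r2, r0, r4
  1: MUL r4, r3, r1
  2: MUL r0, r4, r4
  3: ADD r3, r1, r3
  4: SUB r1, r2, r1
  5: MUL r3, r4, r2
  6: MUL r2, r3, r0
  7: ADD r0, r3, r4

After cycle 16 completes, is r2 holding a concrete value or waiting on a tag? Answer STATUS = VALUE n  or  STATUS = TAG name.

STATUS = TAG Mul1

cycle 1: issue ADD r2<-Add1 // r0:7,r1:6,r2:Add1,r3:6,r4:8
cycle 2: issue MUL r4<-Mul1 // r0:7,r1:6,r2:Add1,r3:6,r4:Mul1
cycle 3: issue MUL r0<-Mul2 // r0:Mul2,r1:6,r2:Add1,r3:6,r4:Mul1
cycle 4: CDB Add1=15; issue ADD r3<-Add1 // r0:Mul2,r1:6,r2:15,r3:Add1,r4:Mul1
cycle 5: issue SUB r1<-Add2 // r0:Mul2,r1:Add2,r2:15,r3:Add1,r4:Mul1
cycle 6: stall // r0:Mul2,r1:Add2,r2:15,r3:Add1,r4:Mul1
cycle 7: CDB Add1=12; stall // r0:Mul2,r1:Add2,r2:15,r3:12,r4:Mul1
cycle 8: CDB Add2=9; stall // r0:Mul2,r1:9,r2:15,r3:12,r4:Mul1
cycle 9: CDB Mul1=36; issue MUL r3<-Mul1 // r0:Mul2,r1:9,r2:15,r3:Mul1,r4:36
cycle 10: stall // r0:Mul2,r1:9,r2:15,r3:Mul1,r4:36
cycle 11: stall // r0:Mul2,r1:9,r2:15,r3:Mul1,r4:36
cycle 12: stall // r0:Mul2,r1:9,r2:15,r3:Mul1,r4:36
cycle 13: stall // r0:Mul2,r1:9,r2:15,r3:Mul1,r4:36
cycle 14: CDB Mul1=540; issue MUL r2<-Mul1 // r0:Mul2,r1:9,r2:Mul1,r3:540,r4:36
cycle 15: CDB Mul2=1296; issue ADD r0<-Add1 // r0:Add1,r1:9,r2:Mul1,r3:540,r4:36
cycle 16: - // r0:Add1,r1:9,r2:Mul1,r3:540,r4:36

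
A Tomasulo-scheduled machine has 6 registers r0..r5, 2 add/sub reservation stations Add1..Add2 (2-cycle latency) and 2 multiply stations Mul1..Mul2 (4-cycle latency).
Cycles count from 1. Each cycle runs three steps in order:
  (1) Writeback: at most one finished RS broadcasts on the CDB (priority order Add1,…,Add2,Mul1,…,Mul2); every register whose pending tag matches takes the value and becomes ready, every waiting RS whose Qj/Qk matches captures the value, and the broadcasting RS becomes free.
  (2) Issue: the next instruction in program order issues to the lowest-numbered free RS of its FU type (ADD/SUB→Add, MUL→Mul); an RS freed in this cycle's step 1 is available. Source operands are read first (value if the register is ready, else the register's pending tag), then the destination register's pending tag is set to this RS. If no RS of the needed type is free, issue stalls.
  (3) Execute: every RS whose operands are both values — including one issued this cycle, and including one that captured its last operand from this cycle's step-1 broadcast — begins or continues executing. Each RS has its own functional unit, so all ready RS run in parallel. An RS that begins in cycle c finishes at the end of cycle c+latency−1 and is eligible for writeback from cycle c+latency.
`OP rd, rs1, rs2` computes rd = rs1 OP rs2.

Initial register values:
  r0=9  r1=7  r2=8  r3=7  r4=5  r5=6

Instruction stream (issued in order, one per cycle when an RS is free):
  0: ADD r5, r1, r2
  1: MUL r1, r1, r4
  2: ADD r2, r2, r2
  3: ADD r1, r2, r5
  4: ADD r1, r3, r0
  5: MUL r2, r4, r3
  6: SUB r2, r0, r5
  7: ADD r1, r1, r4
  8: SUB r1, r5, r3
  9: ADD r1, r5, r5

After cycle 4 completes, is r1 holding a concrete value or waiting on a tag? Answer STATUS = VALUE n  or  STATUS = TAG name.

  c1: issue ADD r5<-Add1  regs: r0:9,r1:7,r2:8,r3:7,r4:5,r5:Add1
  c2: issue MUL r1<-Mul1  regs: r0:9,r1:Mul1,r2:8,r3:7,r4:5,r5:Add1
  c3: CDB Add1=15; issue ADD r2<-Add1  regs: r0:9,r1:Mul1,r2:Add1,r3:7,r4:5,r5:15
  c4: issue ADD r1<-Add2  regs: r0:9,r1:Add2,r2:Add1,r3:7,r4:5,r5:15

STATUS = TAG Add2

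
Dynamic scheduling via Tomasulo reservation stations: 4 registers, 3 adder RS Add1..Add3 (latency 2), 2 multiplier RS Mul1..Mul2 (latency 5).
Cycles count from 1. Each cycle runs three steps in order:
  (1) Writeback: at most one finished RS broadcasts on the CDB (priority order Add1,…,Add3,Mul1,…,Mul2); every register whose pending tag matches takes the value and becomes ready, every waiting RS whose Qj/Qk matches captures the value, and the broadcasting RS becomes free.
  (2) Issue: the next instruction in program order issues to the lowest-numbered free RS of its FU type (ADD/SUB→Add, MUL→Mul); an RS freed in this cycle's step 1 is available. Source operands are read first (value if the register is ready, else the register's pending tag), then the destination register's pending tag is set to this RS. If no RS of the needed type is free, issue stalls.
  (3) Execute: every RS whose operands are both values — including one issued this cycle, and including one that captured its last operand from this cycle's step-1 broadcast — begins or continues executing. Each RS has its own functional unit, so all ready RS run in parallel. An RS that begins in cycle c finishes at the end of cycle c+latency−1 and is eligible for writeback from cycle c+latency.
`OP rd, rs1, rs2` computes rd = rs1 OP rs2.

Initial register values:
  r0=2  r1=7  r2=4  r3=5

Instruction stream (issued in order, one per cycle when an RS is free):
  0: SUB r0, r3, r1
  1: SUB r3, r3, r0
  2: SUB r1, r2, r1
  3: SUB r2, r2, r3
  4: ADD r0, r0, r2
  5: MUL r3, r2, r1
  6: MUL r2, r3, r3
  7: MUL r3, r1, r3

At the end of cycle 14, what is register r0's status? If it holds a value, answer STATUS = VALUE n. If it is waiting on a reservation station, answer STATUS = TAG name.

STATUS = VALUE -5

c1: issue SUB r0<-Add1 | r0:Add1,r1:7,r2:4,r3:5
c2: issue SUB r3<-Add2 | r0:Add1,r1:7,r2:4,r3:Add2
c3: CDB Add1=-2; issue SUB r1<-Add1 | r0:-2,r1:Add1,r2:4,r3:Add2
c4: issue SUB r2<-Add3 | r0:-2,r1:Add1,r2:Add3,r3:Add2
c5: CDB Add1=-3; issue ADD r0<-Add1 | r0:Add1,r1:-3,r2:Add3,r3:Add2
c6: CDB Add2=7; issue MUL r3<-Mul1 | r0:Add1,r1:-3,r2:Add3,r3:Mul1
c7: issue MUL r2<-Mul2 | r0:Add1,r1:-3,r2:Mul2,r3:Mul1
c8: CDB Add3=-3; stall | r0:Add1,r1:-3,r2:Mul2,r3:Mul1
c9: stall | r0:Add1,r1:-3,r2:Mul2,r3:Mul1
c10: CDB Add1=-5; stall | r0:-5,r1:-3,r2:Mul2,r3:Mul1
c11: stall | r0:-5,r1:-3,r2:Mul2,r3:Mul1
c12: stall | r0:-5,r1:-3,r2:Mul2,r3:Mul1
c13: CDB Mul1=9; issue MUL r3<-Mul1 | r0:-5,r1:-3,r2:Mul2,r3:Mul1
c14: - | r0:-5,r1:-3,r2:Mul2,r3:Mul1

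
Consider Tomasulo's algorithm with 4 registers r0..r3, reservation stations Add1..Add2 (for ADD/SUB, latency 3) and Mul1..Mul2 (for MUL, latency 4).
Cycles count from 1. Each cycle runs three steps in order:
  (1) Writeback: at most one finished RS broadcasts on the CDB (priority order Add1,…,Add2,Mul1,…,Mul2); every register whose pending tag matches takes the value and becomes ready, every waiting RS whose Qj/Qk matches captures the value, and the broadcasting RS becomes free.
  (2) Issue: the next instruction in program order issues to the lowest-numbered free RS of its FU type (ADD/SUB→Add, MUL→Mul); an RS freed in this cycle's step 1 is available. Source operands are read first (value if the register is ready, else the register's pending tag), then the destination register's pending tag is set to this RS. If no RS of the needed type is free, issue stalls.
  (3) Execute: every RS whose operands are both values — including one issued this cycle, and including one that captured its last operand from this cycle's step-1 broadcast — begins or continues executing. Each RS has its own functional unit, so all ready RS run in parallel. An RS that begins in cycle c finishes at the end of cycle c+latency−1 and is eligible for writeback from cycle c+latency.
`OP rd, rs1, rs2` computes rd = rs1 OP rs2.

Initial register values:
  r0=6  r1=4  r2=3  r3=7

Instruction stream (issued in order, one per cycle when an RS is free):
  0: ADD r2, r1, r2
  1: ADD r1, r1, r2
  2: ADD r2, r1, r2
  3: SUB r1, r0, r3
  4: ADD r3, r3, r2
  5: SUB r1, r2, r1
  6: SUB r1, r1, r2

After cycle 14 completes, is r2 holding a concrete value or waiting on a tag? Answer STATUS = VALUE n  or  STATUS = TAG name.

c1: issue ADD r2<-Add1 | r0:6,r1:4,r2:Add1,r3:7
c2: issue ADD r1<-Add2 | r0:6,r1:Add2,r2:Add1,r3:7
c3: stall | r0:6,r1:Add2,r2:Add1,r3:7
c4: CDB Add1=7; issue ADD r2<-Add1 | r0:6,r1:Add2,r2:Add1,r3:7
c5: stall | r0:6,r1:Add2,r2:Add1,r3:7
c6: stall | r0:6,r1:Add2,r2:Add1,r3:7
c7: CDB Add2=11; issue SUB r1<-Add2 | r0:6,r1:Add2,r2:Add1,r3:7
c8: stall | r0:6,r1:Add2,r2:Add1,r3:7
c9: stall | r0:6,r1:Add2,r2:Add1,r3:7
c10: CDB Add1=18; issue ADD r3<-Add1 | r0:6,r1:Add2,r2:18,r3:Add1
c11: CDB Add2=-1; issue SUB r1<-Add2 | r0:6,r1:Add2,r2:18,r3:Add1
c12: stall | r0:6,r1:Add2,r2:18,r3:Add1
c13: CDB Add1=25; issue SUB r1<-Add1 | r0:6,r1:Add1,r2:18,r3:25
c14: CDB Add2=19 | r0:6,r1:Add1,r2:18,r3:25

STATUS = VALUE 18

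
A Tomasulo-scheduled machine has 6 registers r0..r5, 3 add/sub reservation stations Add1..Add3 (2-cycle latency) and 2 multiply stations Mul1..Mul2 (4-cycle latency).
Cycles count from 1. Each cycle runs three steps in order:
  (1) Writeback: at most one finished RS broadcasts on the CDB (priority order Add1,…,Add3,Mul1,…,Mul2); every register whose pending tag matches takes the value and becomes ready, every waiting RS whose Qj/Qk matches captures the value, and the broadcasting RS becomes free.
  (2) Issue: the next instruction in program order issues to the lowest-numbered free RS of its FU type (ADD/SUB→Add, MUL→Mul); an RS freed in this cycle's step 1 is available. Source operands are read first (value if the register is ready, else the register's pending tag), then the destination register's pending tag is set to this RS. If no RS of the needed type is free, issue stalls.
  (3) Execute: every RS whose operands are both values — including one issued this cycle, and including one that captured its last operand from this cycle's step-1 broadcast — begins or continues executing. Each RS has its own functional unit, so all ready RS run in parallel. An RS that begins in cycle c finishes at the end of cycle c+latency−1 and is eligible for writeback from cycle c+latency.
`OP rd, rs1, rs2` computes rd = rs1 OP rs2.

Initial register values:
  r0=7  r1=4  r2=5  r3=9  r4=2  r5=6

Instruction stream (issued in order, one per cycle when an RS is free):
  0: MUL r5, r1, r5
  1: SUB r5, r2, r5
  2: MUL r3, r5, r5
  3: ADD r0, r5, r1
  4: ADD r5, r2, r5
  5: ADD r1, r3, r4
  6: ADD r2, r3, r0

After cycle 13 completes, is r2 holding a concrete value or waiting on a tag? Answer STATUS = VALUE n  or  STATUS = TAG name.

c1: issue MUL r5<-Mul1 | r0:7,r1:4,r2:5,r3:9,r4:2,r5:Mul1
c2: issue SUB r5<-Add1 | r0:7,r1:4,r2:5,r3:9,r4:2,r5:Add1
c3: issue MUL r3<-Mul2 | r0:7,r1:4,r2:5,r3:Mul2,r4:2,r5:Add1
c4: issue ADD r0<-Add2 | r0:Add2,r1:4,r2:5,r3:Mul2,r4:2,r5:Add1
c5: CDB Mul1=24; issue ADD r5<-Add3 | r0:Add2,r1:4,r2:5,r3:Mul2,r4:2,r5:Add3
c6: stall | r0:Add2,r1:4,r2:5,r3:Mul2,r4:2,r5:Add3
c7: CDB Add1=-19; issue ADD r1<-Add1 | r0:Add2,r1:Add1,r2:5,r3:Mul2,r4:2,r5:Add3
c8: stall | r0:Add2,r1:Add1,r2:5,r3:Mul2,r4:2,r5:Add3
c9: CDB Add2=-15; issue ADD r2<-Add2 | r0:-15,r1:Add1,r2:Add2,r3:Mul2,r4:2,r5:Add3
c10: CDB Add3=-14 | r0:-15,r1:Add1,r2:Add2,r3:Mul2,r4:2,r5:-14
c11: CDB Mul2=361 | r0:-15,r1:Add1,r2:Add2,r3:361,r4:2,r5:-14
c12: - | r0:-15,r1:Add1,r2:Add2,r3:361,r4:2,r5:-14
c13: CDB Add1=363 | r0:-15,r1:363,r2:Add2,r3:361,r4:2,r5:-14

STATUS = TAG Add2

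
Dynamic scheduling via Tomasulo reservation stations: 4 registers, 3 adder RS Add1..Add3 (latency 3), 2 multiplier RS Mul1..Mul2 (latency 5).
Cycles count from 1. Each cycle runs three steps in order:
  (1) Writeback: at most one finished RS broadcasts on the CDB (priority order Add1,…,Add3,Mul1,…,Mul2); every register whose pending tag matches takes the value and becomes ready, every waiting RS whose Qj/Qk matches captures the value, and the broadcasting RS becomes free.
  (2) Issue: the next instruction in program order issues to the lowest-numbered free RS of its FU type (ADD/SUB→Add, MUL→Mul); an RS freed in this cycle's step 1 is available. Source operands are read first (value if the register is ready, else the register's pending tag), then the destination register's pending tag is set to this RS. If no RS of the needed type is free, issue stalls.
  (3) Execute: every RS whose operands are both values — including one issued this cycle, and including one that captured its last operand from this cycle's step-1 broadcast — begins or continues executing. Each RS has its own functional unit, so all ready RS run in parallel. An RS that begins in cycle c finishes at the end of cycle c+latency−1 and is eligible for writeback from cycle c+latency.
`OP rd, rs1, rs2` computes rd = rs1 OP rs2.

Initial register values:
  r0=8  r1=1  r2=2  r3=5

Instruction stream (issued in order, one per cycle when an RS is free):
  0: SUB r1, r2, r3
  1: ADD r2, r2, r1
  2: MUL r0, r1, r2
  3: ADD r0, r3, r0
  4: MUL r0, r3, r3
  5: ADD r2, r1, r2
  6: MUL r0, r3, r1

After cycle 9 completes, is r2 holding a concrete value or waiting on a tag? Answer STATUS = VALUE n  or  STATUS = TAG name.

STATUS = TAG Add3

  c1: issue SUB r1<-Add1  regs: r0:8,r1:Add1,r2:2,r3:5
  c2: issue ADD r2<-Add2  regs: r0:8,r1:Add1,r2:Add2,r3:5
  c3: issue MUL r0<-Mul1  regs: r0:Mul1,r1:Add1,r2:Add2,r3:5
  c4: CDB Add1=-3; issue ADD r0<-Add1  regs: r0:Add1,r1:-3,r2:Add2,r3:5
  c5: issue MUL r0<-Mul2  regs: r0:Mul2,r1:-3,r2:Add2,r3:5
  c6: issue ADD r2<-Add3  regs: r0:Mul2,r1:-3,r2:Add3,r3:5
  c7: CDB Add2=-1; stall  regs: r0:Mul2,r1:-3,r2:Add3,r3:5
  c8: stall  regs: r0:Mul2,r1:-3,r2:Add3,r3:5
  c9: stall  regs: r0:Mul2,r1:-3,r2:Add3,r3:5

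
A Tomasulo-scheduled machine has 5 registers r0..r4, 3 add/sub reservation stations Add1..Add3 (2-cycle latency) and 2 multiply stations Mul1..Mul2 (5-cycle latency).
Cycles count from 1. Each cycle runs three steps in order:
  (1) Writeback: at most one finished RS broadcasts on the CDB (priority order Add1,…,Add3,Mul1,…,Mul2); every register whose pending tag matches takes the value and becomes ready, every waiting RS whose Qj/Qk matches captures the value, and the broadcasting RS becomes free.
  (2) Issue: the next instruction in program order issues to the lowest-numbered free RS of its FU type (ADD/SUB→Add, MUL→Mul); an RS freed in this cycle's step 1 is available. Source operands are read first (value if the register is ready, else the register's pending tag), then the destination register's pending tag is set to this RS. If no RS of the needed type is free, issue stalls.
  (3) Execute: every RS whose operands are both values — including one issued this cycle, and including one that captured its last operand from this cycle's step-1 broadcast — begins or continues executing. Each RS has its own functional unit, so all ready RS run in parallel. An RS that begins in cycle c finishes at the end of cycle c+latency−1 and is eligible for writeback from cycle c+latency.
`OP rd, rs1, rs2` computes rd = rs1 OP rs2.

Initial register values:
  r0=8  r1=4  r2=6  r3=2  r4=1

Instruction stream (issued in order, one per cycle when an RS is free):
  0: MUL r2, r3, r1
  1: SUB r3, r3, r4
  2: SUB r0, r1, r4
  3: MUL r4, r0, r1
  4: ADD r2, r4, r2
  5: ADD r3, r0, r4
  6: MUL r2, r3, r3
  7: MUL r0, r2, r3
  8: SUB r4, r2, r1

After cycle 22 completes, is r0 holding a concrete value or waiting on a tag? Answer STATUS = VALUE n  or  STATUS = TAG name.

STATUS = TAG Mul2

c1: issue MUL r2<-Mul1 | r0:8,r1:4,r2:Mul1,r3:2,r4:1
c2: issue SUB r3<-Add1 | r0:8,r1:4,r2:Mul1,r3:Add1,r4:1
c3: issue SUB r0<-Add2 | r0:Add2,r1:4,r2:Mul1,r3:Add1,r4:1
c4: CDB Add1=1; issue MUL r4<-Mul2 | r0:Add2,r1:4,r2:Mul1,r3:1,r4:Mul2
c5: CDB Add2=3; issue ADD r2<-Add1 | r0:3,r1:4,r2:Add1,r3:1,r4:Mul2
c6: CDB Mul1=8; issue ADD r3<-Add2 | r0:3,r1:4,r2:Add1,r3:Add2,r4:Mul2
c7: issue MUL r2<-Mul1 | r0:3,r1:4,r2:Mul1,r3:Add2,r4:Mul2
c8: stall | r0:3,r1:4,r2:Mul1,r3:Add2,r4:Mul2
c9: stall | r0:3,r1:4,r2:Mul1,r3:Add2,r4:Mul2
c10: CDB Mul2=12; issue MUL r0<-Mul2 | r0:Mul2,r1:4,r2:Mul1,r3:Add2,r4:12
c11: issue SUB r4<-Add3 | r0:Mul2,r1:4,r2:Mul1,r3:Add2,r4:Add3
c12: CDB Add1=20 | r0:Mul2,r1:4,r2:Mul1,r3:Add2,r4:Add3
c13: CDB Add2=15 | r0:Mul2,r1:4,r2:Mul1,r3:15,r4:Add3
c14: - | r0:Mul2,r1:4,r2:Mul1,r3:15,r4:Add3
c15: - | r0:Mul2,r1:4,r2:Mul1,r3:15,r4:Add3
c16: - | r0:Mul2,r1:4,r2:Mul1,r3:15,r4:Add3
c17: - | r0:Mul2,r1:4,r2:Mul1,r3:15,r4:Add3
c18: CDB Mul1=225 | r0:Mul2,r1:4,r2:225,r3:15,r4:Add3
c19: - | r0:Mul2,r1:4,r2:225,r3:15,r4:Add3
c20: CDB Add3=221 | r0:Mul2,r1:4,r2:225,r3:15,r4:221
c21: - | r0:Mul2,r1:4,r2:225,r3:15,r4:221
c22: - | r0:Mul2,r1:4,r2:225,r3:15,r4:221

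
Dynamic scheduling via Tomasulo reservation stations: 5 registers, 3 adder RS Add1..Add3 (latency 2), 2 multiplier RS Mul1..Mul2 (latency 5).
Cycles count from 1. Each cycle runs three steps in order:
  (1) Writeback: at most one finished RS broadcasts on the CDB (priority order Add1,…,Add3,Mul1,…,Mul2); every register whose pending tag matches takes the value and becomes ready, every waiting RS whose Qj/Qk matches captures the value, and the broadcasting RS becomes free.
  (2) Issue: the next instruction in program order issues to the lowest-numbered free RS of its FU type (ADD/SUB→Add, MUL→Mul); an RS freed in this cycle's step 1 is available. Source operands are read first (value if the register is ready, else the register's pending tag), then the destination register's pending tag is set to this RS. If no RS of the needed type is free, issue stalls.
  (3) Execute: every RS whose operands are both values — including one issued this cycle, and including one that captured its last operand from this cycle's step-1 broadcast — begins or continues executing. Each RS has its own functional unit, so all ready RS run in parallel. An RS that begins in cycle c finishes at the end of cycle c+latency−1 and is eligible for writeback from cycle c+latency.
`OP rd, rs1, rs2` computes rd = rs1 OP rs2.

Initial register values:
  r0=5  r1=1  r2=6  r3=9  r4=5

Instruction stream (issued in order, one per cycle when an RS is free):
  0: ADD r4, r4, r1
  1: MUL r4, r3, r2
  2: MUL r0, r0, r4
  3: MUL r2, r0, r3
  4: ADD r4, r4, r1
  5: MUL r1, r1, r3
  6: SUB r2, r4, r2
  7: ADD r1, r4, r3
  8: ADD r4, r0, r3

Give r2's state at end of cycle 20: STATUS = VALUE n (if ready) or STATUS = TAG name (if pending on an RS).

c1: issue ADD r4<-Add1 | r0:5,r1:1,r2:6,r3:9,r4:Add1
c2: issue MUL r4<-Mul1 | r0:5,r1:1,r2:6,r3:9,r4:Mul1
c3: CDB Add1=6; issue MUL r0<-Mul2 | r0:Mul2,r1:1,r2:6,r3:9,r4:Mul1
c4: stall | r0:Mul2,r1:1,r2:6,r3:9,r4:Mul1
c5: stall | r0:Mul2,r1:1,r2:6,r3:9,r4:Mul1
c6: stall | r0:Mul2,r1:1,r2:6,r3:9,r4:Mul1
c7: CDB Mul1=54; issue MUL r2<-Mul1 | r0:Mul2,r1:1,r2:Mul1,r3:9,r4:54
c8: issue ADD r4<-Add1 | r0:Mul2,r1:1,r2:Mul1,r3:9,r4:Add1
c9: stall | r0:Mul2,r1:1,r2:Mul1,r3:9,r4:Add1
c10: CDB Add1=55; stall | r0:Mul2,r1:1,r2:Mul1,r3:9,r4:55
c11: stall | r0:Mul2,r1:1,r2:Mul1,r3:9,r4:55
c12: CDB Mul2=270; issue MUL r1<-Mul2 | r0:270,r1:Mul2,r2:Mul1,r3:9,r4:55
c13: issue SUB r2<-Add1 | r0:270,r1:Mul2,r2:Add1,r3:9,r4:55
c14: issue ADD r1<-Add2 | r0:270,r1:Add2,r2:Add1,r3:9,r4:55
c15: issue ADD r4<-Add3 | r0:270,r1:Add2,r2:Add1,r3:9,r4:Add3
c16: CDB Add2=64 | r0:270,r1:64,r2:Add1,r3:9,r4:Add3
c17: CDB Add3=279 | r0:270,r1:64,r2:Add1,r3:9,r4:279
c18: CDB Mul1=2430 | r0:270,r1:64,r2:Add1,r3:9,r4:279
c19: CDB Mul2=9 | r0:270,r1:64,r2:Add1,r3:9,r4:279
c20: CDB Add1=-2375 | r0:270,r1:64,r2:-2375,r3:9,r4:279

STATUS = VALUE -2375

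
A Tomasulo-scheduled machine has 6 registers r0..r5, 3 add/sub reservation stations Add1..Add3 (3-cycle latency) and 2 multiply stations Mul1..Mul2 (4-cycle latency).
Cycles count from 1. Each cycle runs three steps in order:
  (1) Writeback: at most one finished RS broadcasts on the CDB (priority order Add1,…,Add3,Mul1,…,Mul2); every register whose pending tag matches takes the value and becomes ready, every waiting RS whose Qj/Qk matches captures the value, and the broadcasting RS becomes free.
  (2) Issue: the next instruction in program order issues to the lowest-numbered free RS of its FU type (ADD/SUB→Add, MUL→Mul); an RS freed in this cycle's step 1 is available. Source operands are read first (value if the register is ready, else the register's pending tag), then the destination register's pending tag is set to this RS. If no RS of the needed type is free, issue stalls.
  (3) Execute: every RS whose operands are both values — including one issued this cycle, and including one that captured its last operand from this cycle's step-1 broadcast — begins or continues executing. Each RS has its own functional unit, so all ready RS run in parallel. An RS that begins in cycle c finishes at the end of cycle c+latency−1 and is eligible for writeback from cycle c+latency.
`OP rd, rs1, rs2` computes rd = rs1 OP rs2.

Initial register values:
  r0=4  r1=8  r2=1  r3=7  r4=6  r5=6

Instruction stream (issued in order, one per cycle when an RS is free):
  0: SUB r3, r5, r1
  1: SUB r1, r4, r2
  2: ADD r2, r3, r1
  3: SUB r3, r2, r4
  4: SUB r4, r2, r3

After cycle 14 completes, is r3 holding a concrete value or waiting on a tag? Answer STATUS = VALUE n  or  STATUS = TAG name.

STATUS = VALUE -3

cycle 1: issue SUB r3<-Add1 // r0:4,r1:8,r2:1,r3:Add1,r4:6,r5:6
cycle 2: issue SUB r1<-Add2 // r0:4,r1:Add2,r2:1,r3:Add1,r4:6,r5:6
cycle 3: issue ADD r2<-Add3 // r0:4,r1:Add2,r2:Add3,r3:Add1,r4:6,r5:6
cycle 4: CDB Add1=-2; issue SUB r3<-Add1 // r0:4,r1:Add2,r2:Add3,r3:Add1,r4:6,r5:6
cycle 5: CDB Add2=5; issue SUB r4<-Add2 // r0:4,r1:5,r2:Add3,r3:Add1,r4:Add2,r5:6
cycle 6: - // r0:4,r1:5,r2:Add3,r3:Add1,r4:Add2,r5:6
cycle 7: - // r0:4,r1:5,r2:Add3,r3:Add1,r4:Add2,r5:6
cycle 8: CDB Add3=3 // r0:4,r1:5,r2:3,r3:Add1,r4:Add2,r5:6
cycle 9: - // r0:4,r1:5,r2:3,r3:Add1,r4:Add2,r5:6
cycle 10: - // r0:4,r1:5,r2:3,r3:Add1,r4:Add2,r5:6
cycle 11: CDB Add1=-3 // r0:4,r1:5,r2:3,r3:-3,r4:Add2,r5:6
cycle 12: - // r0:4,r1:5,r2:3,r3:-3,r4:Add2,r5:6
cycle 13: - // r0:4,r1:5,r2:3,r3:-3,r4:Add2,r5:6
cycle 14: CDB Add2=6 // r0:4,r1:5,r2:3,r3:-3,r4:6,r5:6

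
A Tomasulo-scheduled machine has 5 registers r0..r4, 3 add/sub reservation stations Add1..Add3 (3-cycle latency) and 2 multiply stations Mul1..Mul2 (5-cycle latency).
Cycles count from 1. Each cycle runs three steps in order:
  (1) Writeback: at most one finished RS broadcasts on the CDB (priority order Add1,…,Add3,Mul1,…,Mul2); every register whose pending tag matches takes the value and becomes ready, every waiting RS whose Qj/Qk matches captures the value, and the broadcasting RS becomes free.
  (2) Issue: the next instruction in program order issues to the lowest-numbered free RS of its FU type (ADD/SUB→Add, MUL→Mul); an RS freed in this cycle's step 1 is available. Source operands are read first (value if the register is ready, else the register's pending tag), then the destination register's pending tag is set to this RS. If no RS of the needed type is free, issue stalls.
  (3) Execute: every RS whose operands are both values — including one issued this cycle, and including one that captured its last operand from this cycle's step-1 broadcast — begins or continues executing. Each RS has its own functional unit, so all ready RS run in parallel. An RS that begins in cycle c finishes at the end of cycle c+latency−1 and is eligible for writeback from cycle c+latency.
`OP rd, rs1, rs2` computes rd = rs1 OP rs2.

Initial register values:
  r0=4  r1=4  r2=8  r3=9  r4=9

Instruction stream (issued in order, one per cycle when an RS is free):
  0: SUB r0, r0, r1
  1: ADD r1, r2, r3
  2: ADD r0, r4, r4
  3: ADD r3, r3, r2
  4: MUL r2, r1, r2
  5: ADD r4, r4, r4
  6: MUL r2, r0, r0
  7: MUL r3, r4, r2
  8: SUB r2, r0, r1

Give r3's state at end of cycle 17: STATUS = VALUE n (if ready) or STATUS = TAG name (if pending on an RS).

STATUS = VALUE 5832

cycle 1: issue SUB r0<-Add1 // r0:Add1,r1:4,r2:8,r3:9,r4:9
cycle 2: issue ADD r1<-Add2 // r0:Add1,r1:Add2,r2:8,r3:9,r4:9
cycle 3: issue ADD r0<-Add3 // r0:Add3,r1:Add2,r2:8,r3:9,r4:9
cycle 4: CDB Add1=0; issue ADD r3<-Add1 // r0:Add3,r1:Add2,r2:8,r3:Add1,r4:9
cycle 5: CDB Add2=17; issue MUL r2<-Mul1 // r0:Add3,r1:17,r2:Mul1,r3:Add1,r4:9
cycle 6: CDB Add3=18; issue ADD r4<-Add2 // r0:18,r1:17,r2:Mul1,r3:Add1,r4:Add2
cycle 7: CDB Add1=17; issue MUL r2<-Mul2 // r0:18,r1:17,r2:Mul2,r3:17,r4:Add2
cycle 8: stall // r0:18,r1:17,r2:Mul2,r3:17,r4:Add2
cycle 9: CDB Add2=18; stall // r0:18,r1:17,r2:Mul2,r3:17,r4:18
cycle 10: CDB Mul1=136; issue MUL r3<-Mul1 // r0:18,r1:17,r2:Mul2,r3:Mul1,r4:18
cycle 11: issue SUB r2<-Add1 // r0:18,r1:17,r2:Add1,r3:Mul1,r4:18
cycle 12: CDB Mul2=324 // r0:18,r1:17,r2:Add1,r3:Mul1,r4:18
cycle 13: - // r0:18,r1:17,r2:Add1,r3:Mul1,r4:18
cycle 14: CDB Add1=1 // r0:18,r1:17,r2:1,r3:Mul1,r4:18
cycle 15: - // r0:18,r1:17,r2:1,r3:Mul1,r4:18
cycle 16: - // r0:18,r1:17,r2:1,r3:Mul1,r4:18
cycle 17: CDB Mul1=5832 // r0:18,r1:17,r2:1,r3:5832,r4:18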